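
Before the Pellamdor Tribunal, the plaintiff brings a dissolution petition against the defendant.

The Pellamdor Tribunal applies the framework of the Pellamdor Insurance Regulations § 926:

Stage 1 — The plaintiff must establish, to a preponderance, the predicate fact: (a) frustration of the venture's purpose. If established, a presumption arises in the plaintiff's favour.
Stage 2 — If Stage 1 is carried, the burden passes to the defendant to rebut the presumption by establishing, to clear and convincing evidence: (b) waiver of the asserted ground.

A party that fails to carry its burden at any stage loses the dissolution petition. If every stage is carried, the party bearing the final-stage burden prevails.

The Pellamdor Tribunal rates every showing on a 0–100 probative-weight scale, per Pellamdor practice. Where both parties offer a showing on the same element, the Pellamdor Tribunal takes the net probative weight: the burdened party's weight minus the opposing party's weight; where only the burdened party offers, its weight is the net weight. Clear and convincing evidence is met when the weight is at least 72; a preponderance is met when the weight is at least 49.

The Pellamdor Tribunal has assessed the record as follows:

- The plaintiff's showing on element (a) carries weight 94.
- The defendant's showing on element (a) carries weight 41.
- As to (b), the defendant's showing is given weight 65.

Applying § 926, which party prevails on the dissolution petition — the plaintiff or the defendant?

Stage 1 — burden on plaintiff; standard: a preponderance (weight is at least 49).
    (a): 94 − 41 = 53 ≥ 49 [met]
  Stage 1 is satisfied; the onus moves to the defendant.
Stage 2 — burden on defendant; standard: clear and convincing evidence (weight is at least 72).
    (b): 65 < 72 [not met]
  Stage 2 not carried; the defendant fails its burden.
The plaintiff prevails.

plaintiff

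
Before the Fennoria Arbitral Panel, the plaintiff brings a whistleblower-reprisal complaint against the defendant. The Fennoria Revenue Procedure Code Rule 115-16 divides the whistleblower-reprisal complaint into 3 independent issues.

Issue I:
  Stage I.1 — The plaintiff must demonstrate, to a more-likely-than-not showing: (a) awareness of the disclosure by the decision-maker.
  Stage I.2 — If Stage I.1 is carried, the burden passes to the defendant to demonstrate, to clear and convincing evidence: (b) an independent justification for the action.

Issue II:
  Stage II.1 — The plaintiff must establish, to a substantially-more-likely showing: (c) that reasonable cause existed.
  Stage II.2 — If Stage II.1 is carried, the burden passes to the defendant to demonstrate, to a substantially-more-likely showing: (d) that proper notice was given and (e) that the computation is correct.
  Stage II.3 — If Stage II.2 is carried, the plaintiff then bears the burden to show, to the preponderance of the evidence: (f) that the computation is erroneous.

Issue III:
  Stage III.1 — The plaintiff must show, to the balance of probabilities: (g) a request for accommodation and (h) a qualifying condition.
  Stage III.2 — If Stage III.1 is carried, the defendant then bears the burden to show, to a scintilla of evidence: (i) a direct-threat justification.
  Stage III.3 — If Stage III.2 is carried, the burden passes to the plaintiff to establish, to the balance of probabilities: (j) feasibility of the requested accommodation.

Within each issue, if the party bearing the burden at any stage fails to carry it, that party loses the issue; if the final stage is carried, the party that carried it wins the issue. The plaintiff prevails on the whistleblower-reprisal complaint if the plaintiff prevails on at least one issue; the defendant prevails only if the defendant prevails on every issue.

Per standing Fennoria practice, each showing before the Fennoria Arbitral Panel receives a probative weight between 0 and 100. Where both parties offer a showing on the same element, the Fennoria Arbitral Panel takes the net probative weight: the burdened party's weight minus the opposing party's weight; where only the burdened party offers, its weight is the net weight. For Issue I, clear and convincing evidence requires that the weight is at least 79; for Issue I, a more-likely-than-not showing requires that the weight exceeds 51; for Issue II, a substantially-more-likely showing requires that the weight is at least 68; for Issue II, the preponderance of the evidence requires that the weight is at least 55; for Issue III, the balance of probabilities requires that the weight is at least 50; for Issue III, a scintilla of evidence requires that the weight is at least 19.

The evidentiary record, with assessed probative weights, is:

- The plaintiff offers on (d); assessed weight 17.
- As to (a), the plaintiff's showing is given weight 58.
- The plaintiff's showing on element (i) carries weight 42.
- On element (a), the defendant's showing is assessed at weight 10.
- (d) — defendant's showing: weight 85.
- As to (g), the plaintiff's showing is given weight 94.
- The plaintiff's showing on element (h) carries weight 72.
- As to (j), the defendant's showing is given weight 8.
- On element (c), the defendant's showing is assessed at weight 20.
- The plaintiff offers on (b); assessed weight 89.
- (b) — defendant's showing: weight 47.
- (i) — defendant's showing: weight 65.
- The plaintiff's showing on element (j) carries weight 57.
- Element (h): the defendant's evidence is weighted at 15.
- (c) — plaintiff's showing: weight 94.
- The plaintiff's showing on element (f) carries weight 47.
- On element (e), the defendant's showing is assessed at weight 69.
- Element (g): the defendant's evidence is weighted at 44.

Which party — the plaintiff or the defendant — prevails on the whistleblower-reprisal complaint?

— Issue I —
At Stage I.1 the plaintiff must meet a more-likely-than-not showing (weight exceeds 51): on (a) the weight is 58 less the opposing 10 gives net 48, ≤ 51, so (a) does not meet the standard.
  Stage I.1 not carried; the plaintiff fails its burden.
The analysis ends at Stage I.1; the defendant prevails on this issue.
— Issue II —
Stage II.1 (plaintiff, a substantially-more-likely showing, weight is at least 68): (c) net 94−20=74 ≥ 68 — meets.
  Stage II.1 is satisfied; the onus moves to the defendant.
Stage II.2 (defendant, a substantially-more-likely showing, weight is at least 68): (d) net 85−17=68 ≥ 68 — meets; (e) 69 ≥ 68 — meets.
  Stage II.2 is satisfied; the onus moves to the plaintiff.
Stage II.3 (plaintiff, the preponderance of the evidence, weight is at least 55): (f) 47 < 55 — fails.
  Not every element is met, so the plaintiff fails to carry Stage II.3.
The analysis ends at Stage II.3; the defendant prevails on this issue.
— Issue III —
At Stage III.1 the plaintiff must meet the balance of probabilities (weight is at least 50): on (g) the weight is 94 less the opposing 44 gives net 50, ≥ 50, so (g) meets the standard; on (h) the weight is 72 less the opposing 15 gives net 57, which does reach 50, so (h) meets the standard.
  The plaintiff carries Stage III.1; the defendant now bears the burden.
At Stage III.2 the defendant must meet a scintilla of evidence (weight is at least 19): on (i) the weight is 65 less the opposing 42 gives net 23, ≥ 19, so (i) meets the standard.
  Stage III.2 carried; the burden shifts to the plaintiff.
At Stage III.3 the plaintiff must meet the balance of probabilities (weight is at least 50): on (j) the weight is 57 less the opposing 8 gives net 49, which does not reach 50, so (j) does not meet the standard.
  Stage III.3 not carried; the plaintiff fails its burden.
The defendant prevails on this issue.
Per-issue: Issue I → defendant; Issue II → defendant; Issue III → defendant. The plaintiff must prevail on at least one issue; overall, the defendant prevails.

defendant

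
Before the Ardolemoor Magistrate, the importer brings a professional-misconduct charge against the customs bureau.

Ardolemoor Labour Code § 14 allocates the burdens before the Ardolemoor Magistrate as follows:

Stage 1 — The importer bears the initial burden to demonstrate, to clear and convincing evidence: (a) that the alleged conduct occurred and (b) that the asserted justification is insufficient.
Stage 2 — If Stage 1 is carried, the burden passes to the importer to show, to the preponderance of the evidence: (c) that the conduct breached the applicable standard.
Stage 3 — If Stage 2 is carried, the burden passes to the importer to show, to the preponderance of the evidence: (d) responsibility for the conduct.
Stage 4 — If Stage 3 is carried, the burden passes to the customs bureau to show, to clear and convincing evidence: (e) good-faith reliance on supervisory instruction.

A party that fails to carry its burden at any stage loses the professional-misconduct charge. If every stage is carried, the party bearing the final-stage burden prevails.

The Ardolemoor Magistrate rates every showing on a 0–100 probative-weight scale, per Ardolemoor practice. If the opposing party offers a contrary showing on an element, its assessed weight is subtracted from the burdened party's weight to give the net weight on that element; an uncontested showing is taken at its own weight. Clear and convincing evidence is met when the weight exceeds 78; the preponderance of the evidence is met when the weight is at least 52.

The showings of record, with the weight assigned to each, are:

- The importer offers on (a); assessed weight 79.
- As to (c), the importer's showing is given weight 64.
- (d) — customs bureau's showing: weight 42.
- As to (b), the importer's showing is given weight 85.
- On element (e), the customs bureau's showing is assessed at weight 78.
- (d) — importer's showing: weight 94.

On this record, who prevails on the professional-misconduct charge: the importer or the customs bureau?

Stage 1 (importer, clear and convincing evidence, weight exceeds 78): (a) 79 > 78 — meets; (b) 85 > 78 — meets.
  All elements met. The importer retains the burden for Stage 2.
Stage 2 (importer, the preponderance of the evidence, weight is at least 52): (c) 64 ≥ 52 — meets.
  Stage 2 is satisfied; the importer continues to bear the burden.
Stage 3 (importer, the preponderance of the evidence, weight is at least 52): (d) net 94−42=52 ≥ 52 — meets.
  Stage 3 is satisfied; the onus moves to the customs bureau.
Stage 4 (customs bureau, clear and convincing evidence, weight exceeds 78): (e) 78 ≤ 78 — fails.
  Not every element is met, so the customs bureau fails to carry Stage 4.
So the importer prevails.

importer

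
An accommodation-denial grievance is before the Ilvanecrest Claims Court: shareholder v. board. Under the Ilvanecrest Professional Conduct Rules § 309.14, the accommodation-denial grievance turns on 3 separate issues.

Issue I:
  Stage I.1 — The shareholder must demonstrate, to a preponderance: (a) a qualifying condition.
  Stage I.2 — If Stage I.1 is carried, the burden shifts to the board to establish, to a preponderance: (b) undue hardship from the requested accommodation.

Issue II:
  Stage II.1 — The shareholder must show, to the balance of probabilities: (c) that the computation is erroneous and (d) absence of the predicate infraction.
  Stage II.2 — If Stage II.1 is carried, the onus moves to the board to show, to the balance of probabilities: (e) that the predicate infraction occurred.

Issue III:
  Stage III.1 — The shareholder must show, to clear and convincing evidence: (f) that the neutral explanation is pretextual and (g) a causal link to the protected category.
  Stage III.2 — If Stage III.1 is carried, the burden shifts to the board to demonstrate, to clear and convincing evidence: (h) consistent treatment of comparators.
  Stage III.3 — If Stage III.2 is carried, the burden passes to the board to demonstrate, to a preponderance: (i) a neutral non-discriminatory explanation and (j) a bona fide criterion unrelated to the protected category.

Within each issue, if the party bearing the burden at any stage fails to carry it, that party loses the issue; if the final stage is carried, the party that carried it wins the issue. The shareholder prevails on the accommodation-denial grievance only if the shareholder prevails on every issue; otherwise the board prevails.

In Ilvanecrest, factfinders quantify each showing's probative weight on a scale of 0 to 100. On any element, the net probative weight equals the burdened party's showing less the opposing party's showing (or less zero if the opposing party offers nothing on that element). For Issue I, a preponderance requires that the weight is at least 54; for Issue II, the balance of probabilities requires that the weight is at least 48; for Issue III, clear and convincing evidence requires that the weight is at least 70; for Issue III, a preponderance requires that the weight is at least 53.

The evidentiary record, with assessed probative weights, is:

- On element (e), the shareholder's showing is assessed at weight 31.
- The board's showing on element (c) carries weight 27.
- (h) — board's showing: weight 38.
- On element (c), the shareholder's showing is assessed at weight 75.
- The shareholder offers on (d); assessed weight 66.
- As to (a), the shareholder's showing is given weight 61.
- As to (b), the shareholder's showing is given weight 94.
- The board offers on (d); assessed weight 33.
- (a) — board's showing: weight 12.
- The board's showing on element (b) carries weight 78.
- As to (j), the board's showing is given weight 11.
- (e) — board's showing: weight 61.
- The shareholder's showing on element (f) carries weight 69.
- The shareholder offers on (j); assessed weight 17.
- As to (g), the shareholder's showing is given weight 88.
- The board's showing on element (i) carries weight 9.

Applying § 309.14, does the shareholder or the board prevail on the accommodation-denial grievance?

— Issue I —
At Stage I.1 the shareholder must meet a preponderance (weight is at least 54): on (a) the weight is 61 less the opposing 12 gives net 49, < 54, so (a) does not meet the standard.
  Stage I.1 not carried; the shareholder fails its burden.
The board prevails on this issue.
— Issue II —
Stage II.1 — burden on shareholder; standard: the balance of probabilities (weight is at least 48).
    (c): 75 − 27 = 48 ≥ 48 [met]
    (d): 66 − 33 = 33 < 48 [not met]
  The shareholder does not carry Stage II.1.
The board prevails on this issue.
— Issue III —
At Stage III.1 the shareholder must meet clear and convincing evidence (weight is at least 70): on (f) the weight is 69, < 70, so (f) does not meet the standard; on (g) the weight is 88, ≥ 70, so (g) meets the standard.
  The shareholder does not carry Stage III.1.
So the board prevails on this issue.
Per-issue: Issue I → board; Issue II → board; Issue III → board. The shareholder must prevail on every issue; overall, the board prevails.

board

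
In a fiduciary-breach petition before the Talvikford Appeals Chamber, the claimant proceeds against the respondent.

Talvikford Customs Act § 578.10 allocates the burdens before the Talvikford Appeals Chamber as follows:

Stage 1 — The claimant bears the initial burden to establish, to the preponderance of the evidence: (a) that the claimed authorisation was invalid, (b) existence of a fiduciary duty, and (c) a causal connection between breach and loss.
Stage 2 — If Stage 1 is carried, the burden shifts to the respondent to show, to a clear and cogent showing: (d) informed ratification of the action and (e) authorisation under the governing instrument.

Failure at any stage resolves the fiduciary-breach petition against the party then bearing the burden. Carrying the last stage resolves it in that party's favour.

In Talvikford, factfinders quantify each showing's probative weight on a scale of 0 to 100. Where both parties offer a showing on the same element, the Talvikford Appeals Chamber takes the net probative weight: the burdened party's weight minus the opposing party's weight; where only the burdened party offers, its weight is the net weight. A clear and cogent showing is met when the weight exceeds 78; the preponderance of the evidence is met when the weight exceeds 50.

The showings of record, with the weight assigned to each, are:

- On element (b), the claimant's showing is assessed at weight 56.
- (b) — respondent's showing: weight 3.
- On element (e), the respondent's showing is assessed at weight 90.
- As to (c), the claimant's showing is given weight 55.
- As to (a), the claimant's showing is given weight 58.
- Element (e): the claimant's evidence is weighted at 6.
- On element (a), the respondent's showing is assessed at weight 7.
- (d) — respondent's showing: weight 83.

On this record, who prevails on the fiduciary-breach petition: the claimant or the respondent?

Stage 1 — burden on claimant; standard: the preponderance of the evidence (weight exceeds 50).
    (a): 58 − 7 = 51 > 50 [met]
    (b): 56 − 3 = 53 > 50 [met]
    (c): 55 > 50 [met]
  Stage 1 carried; the burden shifts to the respondent.
Stage 2 — burden on respondent; standard: a clear and cogent showing (weight exceeds 78).
    (d): 83 > 78 [met]
    (e): 90 − 6 = 84 > 78 [met]
  Stage 2 carried; the final stage is satisfied.
With every stage satisfied, the respondent prevails.

respondent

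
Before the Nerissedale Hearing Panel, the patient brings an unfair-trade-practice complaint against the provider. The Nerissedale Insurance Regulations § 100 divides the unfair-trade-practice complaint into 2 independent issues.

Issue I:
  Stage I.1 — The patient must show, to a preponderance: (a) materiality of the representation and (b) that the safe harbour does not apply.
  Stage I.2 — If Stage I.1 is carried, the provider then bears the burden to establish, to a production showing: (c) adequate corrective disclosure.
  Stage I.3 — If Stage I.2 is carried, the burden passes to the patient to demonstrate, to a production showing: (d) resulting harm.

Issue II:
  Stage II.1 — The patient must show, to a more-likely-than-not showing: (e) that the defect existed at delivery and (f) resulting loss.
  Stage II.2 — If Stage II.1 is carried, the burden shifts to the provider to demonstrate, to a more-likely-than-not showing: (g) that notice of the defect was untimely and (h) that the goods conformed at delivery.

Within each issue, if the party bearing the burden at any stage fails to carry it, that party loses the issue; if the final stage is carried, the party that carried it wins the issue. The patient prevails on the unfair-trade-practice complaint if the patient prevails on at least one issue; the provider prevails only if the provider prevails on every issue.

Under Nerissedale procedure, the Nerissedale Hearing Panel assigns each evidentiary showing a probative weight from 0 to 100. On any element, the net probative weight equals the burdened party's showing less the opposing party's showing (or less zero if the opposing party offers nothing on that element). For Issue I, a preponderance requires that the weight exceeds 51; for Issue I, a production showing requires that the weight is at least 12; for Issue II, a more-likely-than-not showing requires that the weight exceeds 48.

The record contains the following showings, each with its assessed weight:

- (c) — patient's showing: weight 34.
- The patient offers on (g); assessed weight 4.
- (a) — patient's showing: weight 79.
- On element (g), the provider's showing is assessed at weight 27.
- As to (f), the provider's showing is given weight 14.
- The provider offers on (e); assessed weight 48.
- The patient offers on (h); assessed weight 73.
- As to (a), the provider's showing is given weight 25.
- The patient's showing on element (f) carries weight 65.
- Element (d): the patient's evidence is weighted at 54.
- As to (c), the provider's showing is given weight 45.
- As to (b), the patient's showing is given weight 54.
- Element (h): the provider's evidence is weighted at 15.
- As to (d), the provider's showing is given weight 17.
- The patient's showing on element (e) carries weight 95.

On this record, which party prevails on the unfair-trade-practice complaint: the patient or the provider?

patient

— Issue I —
Stage I.1 (patient, a preponderance, weight exceeds 51): (a) net 79−25=54 > 51 — meets; (b) 54 > 51 — meets.
  Stage I.1 carried; the burden shifts to the provider.
Stage I.2 (provider, a production showing, weight is at least 12): (c) net 45−34=11 < 12 — fails.
  The provider does not carry Stage I.2.
The analysis ends at Stage I.2; the patient prevails on this issue.
— Issue II —
Stage II.1 (patient, a more-likely-than-not showing, weight exceeds 48): (e) net 95−48=47 ≤ 48 — fails; (f) net 65−14=51 > 48 — meets.
  Not every element is met, so the patient fails to carry Stage II.1.
The provider prevails on this issue.
Per-issue: Issue I → patient; Issue II → provider. The patient must prevail on at least one issue; overall, the patient prevails.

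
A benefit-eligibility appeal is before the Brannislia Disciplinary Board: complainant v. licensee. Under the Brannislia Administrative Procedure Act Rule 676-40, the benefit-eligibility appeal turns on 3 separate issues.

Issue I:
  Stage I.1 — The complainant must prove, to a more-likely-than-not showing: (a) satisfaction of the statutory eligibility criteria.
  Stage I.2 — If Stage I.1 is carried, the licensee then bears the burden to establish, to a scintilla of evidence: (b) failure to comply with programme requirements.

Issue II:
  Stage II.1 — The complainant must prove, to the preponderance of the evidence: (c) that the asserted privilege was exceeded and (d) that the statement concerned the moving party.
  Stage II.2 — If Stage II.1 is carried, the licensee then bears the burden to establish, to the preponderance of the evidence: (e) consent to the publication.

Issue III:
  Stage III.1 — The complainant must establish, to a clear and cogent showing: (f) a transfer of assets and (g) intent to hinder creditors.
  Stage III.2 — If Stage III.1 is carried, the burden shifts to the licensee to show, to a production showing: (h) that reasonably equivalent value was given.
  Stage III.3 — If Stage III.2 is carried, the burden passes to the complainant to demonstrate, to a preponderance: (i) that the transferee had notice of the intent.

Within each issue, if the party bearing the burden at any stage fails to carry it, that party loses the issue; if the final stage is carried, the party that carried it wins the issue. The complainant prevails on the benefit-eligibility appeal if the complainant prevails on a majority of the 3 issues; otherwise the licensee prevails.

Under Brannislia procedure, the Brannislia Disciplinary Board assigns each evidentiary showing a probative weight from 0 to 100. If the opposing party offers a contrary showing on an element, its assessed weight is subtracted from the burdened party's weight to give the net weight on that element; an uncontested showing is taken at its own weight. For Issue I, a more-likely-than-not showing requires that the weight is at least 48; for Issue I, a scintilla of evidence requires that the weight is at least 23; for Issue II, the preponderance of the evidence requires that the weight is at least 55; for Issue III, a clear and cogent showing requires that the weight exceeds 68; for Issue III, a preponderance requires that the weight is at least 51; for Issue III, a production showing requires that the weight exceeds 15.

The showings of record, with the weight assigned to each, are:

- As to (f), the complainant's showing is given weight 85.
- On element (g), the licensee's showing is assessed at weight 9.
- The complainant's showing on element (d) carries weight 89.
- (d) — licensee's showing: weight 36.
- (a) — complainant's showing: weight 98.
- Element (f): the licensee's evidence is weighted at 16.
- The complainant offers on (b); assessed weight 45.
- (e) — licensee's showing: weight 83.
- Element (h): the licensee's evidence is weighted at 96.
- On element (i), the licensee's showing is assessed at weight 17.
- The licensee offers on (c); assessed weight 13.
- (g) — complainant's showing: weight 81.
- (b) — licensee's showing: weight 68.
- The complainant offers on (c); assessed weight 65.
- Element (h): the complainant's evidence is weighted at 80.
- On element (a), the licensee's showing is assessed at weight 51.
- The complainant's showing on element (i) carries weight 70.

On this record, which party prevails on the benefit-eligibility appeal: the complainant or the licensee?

licensee

— Issue I —
At Stage I.1 the complainant must meet a more-likely-than-not showing (weight is at least 48): on (a) the weight is 98 less the opposing 51 gives net 47, which does not reach 48, so (a) does not meet the standard.
  Not every element is met, so the complainant fails to carry Stage I.1.
The licensee prevails on this issue.
— Issue II —
Stage II.1 (complainant, the preponderance of the evidence, weight is at least 55): (c) net 65−13=52 < 55 — fails; (d) net 89−36=53 < 55 — fails.
  Stage II.1 not carried; the complainant fails its burden.
The analysis ends at Stage II.1; the licensee prevails on this issue.
— Issue III —
At Stage III.1 the complainant must meet a clear and cogent showing (weight exceeds 68): on (f) the weight is 85 less the opposing 16 gives net 69, > 68, so (f) meets the standard; on (g) the weight is 81 less the opposing 9 gives net 72, which does exceed 68, so (g) meets the standard.
  The complainant carries Stage III.1; the licensee now bears the burden.
At Stage III.2 the licensee must meet a production showing (weight exceeds 15): on (h) the weight is 96 less the opposing 80 gives net 16, > 15, so (h) meets the standard.
  Stage III.2 is satisfied; the onus moves to the complainant.
At Stage III.3 the complainant must meet a preponderance (weight is at least 51): on (i) the weight is 70 less the opposing 17 gives net 53, ≥ 51, so (i) meets the standard.
  The complainant carries the last stage.
With every stage satisfied, the complainant prevails on this issue.
Per-issue: Issue I → licensee; Issue II → licensee; Issue III → complainant. The complainant must prevail on a majority of issues; overall, the licensee prevails.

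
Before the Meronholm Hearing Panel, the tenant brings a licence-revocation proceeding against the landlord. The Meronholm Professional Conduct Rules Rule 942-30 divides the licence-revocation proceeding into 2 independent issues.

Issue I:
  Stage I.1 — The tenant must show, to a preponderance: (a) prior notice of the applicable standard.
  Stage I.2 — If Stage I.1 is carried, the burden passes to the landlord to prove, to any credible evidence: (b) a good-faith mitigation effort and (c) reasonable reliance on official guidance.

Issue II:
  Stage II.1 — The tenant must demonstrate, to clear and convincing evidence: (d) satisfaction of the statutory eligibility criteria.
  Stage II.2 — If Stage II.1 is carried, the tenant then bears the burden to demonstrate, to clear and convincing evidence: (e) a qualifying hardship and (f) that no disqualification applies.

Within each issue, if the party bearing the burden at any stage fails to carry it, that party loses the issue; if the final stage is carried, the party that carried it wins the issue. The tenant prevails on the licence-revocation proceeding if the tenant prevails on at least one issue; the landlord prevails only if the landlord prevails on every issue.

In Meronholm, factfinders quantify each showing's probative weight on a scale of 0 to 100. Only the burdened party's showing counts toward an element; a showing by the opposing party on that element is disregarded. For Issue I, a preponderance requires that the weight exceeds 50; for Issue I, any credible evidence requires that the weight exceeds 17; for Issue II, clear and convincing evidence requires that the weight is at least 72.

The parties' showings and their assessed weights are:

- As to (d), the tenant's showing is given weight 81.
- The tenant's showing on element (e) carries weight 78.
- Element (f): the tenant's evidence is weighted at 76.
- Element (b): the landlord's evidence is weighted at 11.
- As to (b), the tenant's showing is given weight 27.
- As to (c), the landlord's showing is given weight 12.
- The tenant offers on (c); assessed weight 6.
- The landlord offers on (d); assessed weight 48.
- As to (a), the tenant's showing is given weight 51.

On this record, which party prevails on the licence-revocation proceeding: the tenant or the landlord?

— Issue I —
Stage I.1 (tenant, a preponderance, weight exceeds 50): (a) 51 > 50 — meets.
  All elements met. The burden passes to the landlord.
Stage I.2 (landlord, any credible evidence, weight exceeds 17): (b) 11 (tenant's 27 disregarded) ≤ 17 — fails; (c) 12 (tenant's 6 disregarded) ≤ 17 — fails.
  The landlord does not carry Stage I.2.
The analysis ends at Stage I.2; the tenant prevails on this issue.
— Issue II —
Stage II.1 — burden on tenant; standard: clear and convincing evidence (weight is at least 72).
    (d): 81 (landlord's 48 disregarded) ≥ 72 [met]
  Stage II.1 is satisfied; the tenant continues to bear the burden.
Stage II.2 — burden on tenant; standard: clear and convincing evidence (weight is at least 72).
    (e): 78 ≥ 72 [met]
    (f): 76 ≥ 72 [met]
  The tenant carries the last stage.
With every stage satisfied, the tenant prevails on this issue.
Per-issue: Issue I → tenant; Issue II → tenant. The tenant must prevail on at least one issue; overall, the tenant prevails.

tenant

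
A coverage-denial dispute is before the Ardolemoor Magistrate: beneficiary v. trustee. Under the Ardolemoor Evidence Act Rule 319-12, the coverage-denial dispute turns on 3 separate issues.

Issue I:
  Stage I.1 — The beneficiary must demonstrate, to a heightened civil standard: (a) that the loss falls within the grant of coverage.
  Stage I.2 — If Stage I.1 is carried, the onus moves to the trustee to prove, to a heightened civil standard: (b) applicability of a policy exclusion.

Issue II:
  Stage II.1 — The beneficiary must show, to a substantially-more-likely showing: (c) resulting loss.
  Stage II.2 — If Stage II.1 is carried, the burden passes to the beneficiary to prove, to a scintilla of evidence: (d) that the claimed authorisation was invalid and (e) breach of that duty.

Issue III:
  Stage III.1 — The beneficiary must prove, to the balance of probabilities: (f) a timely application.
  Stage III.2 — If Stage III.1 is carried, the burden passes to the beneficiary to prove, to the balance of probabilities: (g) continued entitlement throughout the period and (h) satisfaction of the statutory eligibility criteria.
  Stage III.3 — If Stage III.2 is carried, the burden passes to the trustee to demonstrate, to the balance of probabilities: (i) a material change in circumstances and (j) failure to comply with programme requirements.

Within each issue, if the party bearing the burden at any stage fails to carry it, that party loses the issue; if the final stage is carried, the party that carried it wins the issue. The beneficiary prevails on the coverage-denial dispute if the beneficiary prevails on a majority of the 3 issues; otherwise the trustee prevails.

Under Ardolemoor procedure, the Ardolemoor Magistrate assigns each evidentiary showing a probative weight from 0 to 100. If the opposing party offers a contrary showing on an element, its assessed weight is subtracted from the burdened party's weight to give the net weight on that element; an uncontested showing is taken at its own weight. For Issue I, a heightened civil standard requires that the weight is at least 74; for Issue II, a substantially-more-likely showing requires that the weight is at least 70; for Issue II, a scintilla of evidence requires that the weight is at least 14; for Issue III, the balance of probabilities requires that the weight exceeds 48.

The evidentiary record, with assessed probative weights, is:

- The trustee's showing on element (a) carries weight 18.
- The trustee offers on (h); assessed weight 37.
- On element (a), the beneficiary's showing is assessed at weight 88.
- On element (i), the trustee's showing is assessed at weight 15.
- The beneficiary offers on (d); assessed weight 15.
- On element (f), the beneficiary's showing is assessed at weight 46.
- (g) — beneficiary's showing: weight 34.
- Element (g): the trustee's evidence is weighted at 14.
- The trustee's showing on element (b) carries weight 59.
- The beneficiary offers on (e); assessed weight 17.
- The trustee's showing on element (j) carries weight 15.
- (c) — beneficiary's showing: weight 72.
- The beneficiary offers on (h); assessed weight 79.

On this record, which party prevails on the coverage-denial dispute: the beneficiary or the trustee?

— Issue I —
Stage I.1 (beneficiary, a heightened civil standard, weight is at least 74): (a) net 88−18=70 < 74 — fails.
  Stage I.1 not carried; the beneficiary fails its burden.
The trustee prevails on this issue.
— Issue II —
At Stage II.1 the beneficiary must meet a substantially-more-likely showing (weight is at least 70): on (c) the weight is 72, which does reach 70, so (c) meets the standard.
  Stage II.1 carried; the burden remains with the beneficiary.
At Stage II.2 the beneficiary must meet a scintilla of evidence (weight is at least 14): on (d) the weight is 15, which does reach 14, so (d) meets the standard; on (e) the weight is 17, which does reach 14, so (e) meets the standard.
  All elements met at the final stage.
Every stage carried; the beneficiary prevails on this issue.
— Issue III —
Stage III.1 (beneficiary, the balance of probabilities, weight exceeds 48): (f) 46 ≤ 48 — fails.
  The beneficiary does not carry Stage III.1.
So the trustee prevails on this issue.
Per-issue: Issue I → trustee; Issue II → beneficiary; Issue III → trustee. The beneficiary must prevail on a majority of issues; overall, the trustee prevails.

trustee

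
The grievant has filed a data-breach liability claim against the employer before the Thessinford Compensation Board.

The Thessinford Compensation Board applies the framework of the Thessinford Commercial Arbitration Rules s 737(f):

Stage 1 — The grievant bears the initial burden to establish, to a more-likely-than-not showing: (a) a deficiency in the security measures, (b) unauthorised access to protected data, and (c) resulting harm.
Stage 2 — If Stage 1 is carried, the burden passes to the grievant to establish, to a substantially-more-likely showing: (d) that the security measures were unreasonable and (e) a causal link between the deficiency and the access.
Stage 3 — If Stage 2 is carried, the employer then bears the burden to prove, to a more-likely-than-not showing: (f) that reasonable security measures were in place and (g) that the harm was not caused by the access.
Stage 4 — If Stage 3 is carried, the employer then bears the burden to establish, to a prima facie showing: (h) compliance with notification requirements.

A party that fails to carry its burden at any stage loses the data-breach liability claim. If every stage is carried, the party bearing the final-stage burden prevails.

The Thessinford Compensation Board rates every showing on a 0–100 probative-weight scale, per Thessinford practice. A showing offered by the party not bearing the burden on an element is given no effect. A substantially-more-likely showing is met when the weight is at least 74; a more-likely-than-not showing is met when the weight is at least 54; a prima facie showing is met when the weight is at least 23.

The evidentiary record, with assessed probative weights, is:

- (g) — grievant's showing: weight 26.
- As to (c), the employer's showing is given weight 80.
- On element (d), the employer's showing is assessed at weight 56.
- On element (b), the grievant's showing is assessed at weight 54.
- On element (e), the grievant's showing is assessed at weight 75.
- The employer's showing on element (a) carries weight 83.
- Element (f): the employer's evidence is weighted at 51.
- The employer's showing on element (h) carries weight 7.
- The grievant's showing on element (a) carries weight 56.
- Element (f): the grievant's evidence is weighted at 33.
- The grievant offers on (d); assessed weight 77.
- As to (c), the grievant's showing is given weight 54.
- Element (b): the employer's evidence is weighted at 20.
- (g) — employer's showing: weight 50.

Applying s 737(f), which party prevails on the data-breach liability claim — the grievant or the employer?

grievant

Stage 1 (grievant, a more-likely-than-not showing, weight is at least 54): (a) 56 (employer's 83 disregarded) ≥ 54 — meets; (b) 54 (employer's 20 disregarded) ≥ 54 — meets; (c) 54 (employer's 80 disregarded) ≥ 54 — meets.
  Stage 1 carried; the burden remains with the grievant.
Stage 2 (grievant, a substantially-more-likely showing, weight is at least 74): (d) 77 (employer's 56 disregarded) ≥ 74 — meets; (e) 75 ≥ 74 — meets.
  All elements met. The burden passes to the employer.
Stage 3 (employer, a more-likely-than-not showing, weight is at least 54): (f) 51 (grievant's 33 disregarded) < 54 — fails; (g) 50 (grievant's 26 disregarded) < 54 — fails.
  Not every element is met, so the employer fails to carry Stage 3.
The analysis ends at Stage 3; the grievant prevails.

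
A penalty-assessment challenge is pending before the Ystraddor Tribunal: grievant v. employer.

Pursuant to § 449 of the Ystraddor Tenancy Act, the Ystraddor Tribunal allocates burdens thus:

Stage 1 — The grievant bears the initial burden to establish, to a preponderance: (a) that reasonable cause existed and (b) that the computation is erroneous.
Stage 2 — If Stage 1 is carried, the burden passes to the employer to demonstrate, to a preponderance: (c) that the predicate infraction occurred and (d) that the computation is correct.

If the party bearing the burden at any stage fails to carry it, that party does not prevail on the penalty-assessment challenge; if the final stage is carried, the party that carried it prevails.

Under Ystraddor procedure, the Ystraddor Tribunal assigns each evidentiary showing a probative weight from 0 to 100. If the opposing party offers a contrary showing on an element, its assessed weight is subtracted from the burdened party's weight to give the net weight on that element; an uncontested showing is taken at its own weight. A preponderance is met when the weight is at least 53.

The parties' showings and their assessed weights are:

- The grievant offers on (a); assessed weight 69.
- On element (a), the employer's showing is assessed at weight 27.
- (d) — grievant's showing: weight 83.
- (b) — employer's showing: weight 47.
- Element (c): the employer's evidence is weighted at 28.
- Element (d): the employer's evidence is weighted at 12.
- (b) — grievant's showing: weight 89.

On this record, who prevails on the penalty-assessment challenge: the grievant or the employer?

employer

Stage 1 (grievant, a preponderance, weight is at least 53): (a) net 69−27=42 < 53 — fails; (b) net 89−47=42 < 53 — fails.
  The grievant does not carry Stage 1.
The analysis ends at Stage 1; the employer prevails.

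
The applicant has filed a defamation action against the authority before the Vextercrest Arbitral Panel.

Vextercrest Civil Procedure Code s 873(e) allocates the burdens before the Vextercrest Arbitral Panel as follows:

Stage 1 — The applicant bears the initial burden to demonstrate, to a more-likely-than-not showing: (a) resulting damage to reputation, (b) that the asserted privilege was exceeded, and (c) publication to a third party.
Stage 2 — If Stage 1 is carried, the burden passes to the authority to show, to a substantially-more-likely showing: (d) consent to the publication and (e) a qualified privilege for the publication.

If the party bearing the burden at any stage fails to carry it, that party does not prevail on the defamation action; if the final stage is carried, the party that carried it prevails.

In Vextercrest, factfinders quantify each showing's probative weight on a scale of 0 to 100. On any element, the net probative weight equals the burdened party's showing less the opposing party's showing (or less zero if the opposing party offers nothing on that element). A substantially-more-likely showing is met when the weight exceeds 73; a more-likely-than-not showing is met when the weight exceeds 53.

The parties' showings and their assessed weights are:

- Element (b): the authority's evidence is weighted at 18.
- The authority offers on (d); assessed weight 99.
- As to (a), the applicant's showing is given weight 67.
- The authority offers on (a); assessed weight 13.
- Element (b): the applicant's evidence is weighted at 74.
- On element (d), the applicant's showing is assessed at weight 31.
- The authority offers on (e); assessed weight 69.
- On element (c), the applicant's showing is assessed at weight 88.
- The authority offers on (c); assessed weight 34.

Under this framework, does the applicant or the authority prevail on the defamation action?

applicant

At Stage 1 the applicant must meet a more-likely-than-not showing (weight exceeds 53): on (a) the weight is 67 less the opposing 13 gives net 54, > 53, so (a) meets the standard; on (b) the weight is 74 less the opposing 18 gives net 56, which does exceed 53, so (b) meets the standard; on (c) the weight is 88 less the opposing 34 gives net 54, which does exceed 53, so (c) meets the standard.
  Stage 1 carried; the burden shifts to the authority.
At Stage 2 the authority must meet a substantially-more-likely showing (weight exceeds 73): on (d) the weight is 99 less the opposing 31 gives net 68, ≤ 73, so (d) does not meet the standard; on (e) the weight is 69, which does not exceed 73, so (e) does not meet the standard.
  Stage 2 not carried; the authority fails its burden.
The applicant prevails.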